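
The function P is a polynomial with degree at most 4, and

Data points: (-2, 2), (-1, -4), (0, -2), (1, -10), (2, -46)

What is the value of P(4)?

First differences: -6, 2, -8, -36. Second differences: 8, -10, -28. Third differences: -18, -18.
Level-3 differences are constant, so P has degree 3.
Fitting a degree-3 polynomial gives P(m) = -3m³ - 5m² - 2.
Then P(4) = -274.

-274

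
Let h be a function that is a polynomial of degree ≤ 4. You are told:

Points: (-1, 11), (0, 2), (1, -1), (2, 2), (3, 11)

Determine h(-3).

47

First differences: -9, -3, 3, 9. Second differences: 6, 6, 6.
Level-2 differences are constant, so h has degree 2.
Fitting a degree-2 polynomial gives h(k) = 3k² - 6k + 2.
Then h(-3) = 47.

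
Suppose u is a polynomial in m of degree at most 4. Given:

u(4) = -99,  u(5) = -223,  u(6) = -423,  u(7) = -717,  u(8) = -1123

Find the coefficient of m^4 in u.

0

First differences: -124, -200, -294, -406. Second differences: -76, -94, -112. Third differences: -18, -18.
Level-3 differences are constant, so u has degree 3.
Fitting a degree-3 polynomial gives u(m) = -3m³ + 7m² - 4m - 3.
The coefficient of m^4 is 0.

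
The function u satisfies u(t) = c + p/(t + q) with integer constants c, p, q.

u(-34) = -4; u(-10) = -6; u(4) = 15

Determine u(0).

(u(t) − c)(t + q) = p for each data point; the three points give a linear system in c and q, then p follows.
Solving: c = -3, q = -2, p = 36, so u(t) = -3 + 36/(t − 2).
Then u(0) = -3 + 36/(-2) = -21.

-21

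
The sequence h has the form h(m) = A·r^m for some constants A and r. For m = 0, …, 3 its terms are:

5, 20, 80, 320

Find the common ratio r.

Consecutive ratio: 20/5 = 4, and 80/20 = 4, so r = 4.
Then A·4^0 = 5 gives A = 5, and h(m) = 5·4^m.

4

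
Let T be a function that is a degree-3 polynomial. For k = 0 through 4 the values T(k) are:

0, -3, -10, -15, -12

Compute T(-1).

Write T(k) = ak³ + bk² + ck + d; the 5 given values yield a linear system in the 4 coefficients.
Solving, T(k) = k³ - 5k² + k.
Then T(-1) = -7.

-7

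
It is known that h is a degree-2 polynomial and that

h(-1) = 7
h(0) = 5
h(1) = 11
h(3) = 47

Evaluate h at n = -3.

35

Write h(n) = an² + bn + c; the 4 given values yield a linear system in the 3 coefficients.
Solving, h(n) = 4n² + 2n + 5.
Then h(-3) = 35.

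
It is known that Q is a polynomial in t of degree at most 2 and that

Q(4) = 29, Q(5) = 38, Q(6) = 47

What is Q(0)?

First differences: 9, 9.
Level-1 differences are constant, so Q has degree 1.
Fitting a degree-1 polynomial gives Q(t) = 9t - 7.
The constant term is Q(0) = -7.

-7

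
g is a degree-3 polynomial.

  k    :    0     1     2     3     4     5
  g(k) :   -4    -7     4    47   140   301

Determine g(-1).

-5

First differences: -3, 11, 43, 93, 161. Second differences: 14, 32, 50, 68. Third differences: 18, 18, 18.
Level-3 differences are constant, so g has degree 3.
Fitting a degree-3 polynomial gives g(k) = 3k³ - 2k² - 4k - 4.
Then g(-1) = -5.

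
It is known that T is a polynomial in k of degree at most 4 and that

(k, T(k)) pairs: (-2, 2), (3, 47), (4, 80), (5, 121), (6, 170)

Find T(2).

Write T(k) = ak^4 + bk³ + ck² + dk + e; the 5 given values yield a linear system in the 5 coefficients.
Solving, the top 2 coefficients vanish, and T(k) = 4k² + 5k - 4.
Then T(2) = 22.

22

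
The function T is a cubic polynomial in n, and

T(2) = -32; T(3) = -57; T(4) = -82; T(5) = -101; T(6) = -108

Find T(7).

Write T(n) = an³ + bn² + cn + d; the 5 given values yield a linear system in the 4 coefficients.
Solving, T(n) = n³ - 9n² + n - 6.
Then T(7) = -97.

-97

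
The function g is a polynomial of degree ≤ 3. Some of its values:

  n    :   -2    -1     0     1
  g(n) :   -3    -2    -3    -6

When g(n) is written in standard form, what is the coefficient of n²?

-1

First differences: 1, -1, -3. Second differences: -2, -2.
Level-2 differences are constant, so g has degree 2.
Fitting a degree-2 polynomial gives g(n) = -n² - 2n - 3.
The coefficient of n² is -1.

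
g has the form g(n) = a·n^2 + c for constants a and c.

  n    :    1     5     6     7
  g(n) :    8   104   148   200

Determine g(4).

From g(1) = 8 and g(5) = 104: 1a + c = 8 and 25a + c = 104.
Subtracting: 24a = 96, so a = 4; then c = 8 − 4·1 = 4.
So g(n) = 4n² + 4, and g(4) = 68.

68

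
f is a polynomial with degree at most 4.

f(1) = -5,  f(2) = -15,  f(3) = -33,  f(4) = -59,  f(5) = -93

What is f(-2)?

First differences: -10, -18, -26, -34. Second differences: -8, -8, -8.
Level-2 differences are constant, so f has degree 2.
Fitting a degree-2 polynomial gives f(x) = -4x² + 2x - 3.
Then f(-2) = -23.

-23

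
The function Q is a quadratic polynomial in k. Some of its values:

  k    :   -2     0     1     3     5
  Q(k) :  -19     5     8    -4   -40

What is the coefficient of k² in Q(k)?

-3

Write Q(k) = ak² + bk + c; the 5 given values yield a linear system in the 3 coefficients.
Solving, Q(k) = -3k² + 6k + 5.
The coefficient of k² is -3.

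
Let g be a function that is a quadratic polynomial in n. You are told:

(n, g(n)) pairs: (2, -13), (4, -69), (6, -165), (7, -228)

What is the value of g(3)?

Write g(n) = an² + bn + c; the 4 given values yield a linear system in the 3 coefficients.
Solving, g(n) = -5n² + 2n + 3.
Then g(3) = -36.

-36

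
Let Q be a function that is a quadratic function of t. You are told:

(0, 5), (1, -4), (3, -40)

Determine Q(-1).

Write Q(t) = at² + bt + c; the 3 given values yield a linear system in the 3 coefficients.
Solving, Q(t) = -3t² - 6t + 5.
Then Q(-1) = 8.

8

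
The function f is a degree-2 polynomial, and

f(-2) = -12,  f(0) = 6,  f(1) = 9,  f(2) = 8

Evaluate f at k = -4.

Write f(k) = ak² + bk + c; the 4 given values yield a linear system in the 3 coefficients.
Solving, f(k) = -2k² + 5k + 6.
Then f(-4) = -46.

-46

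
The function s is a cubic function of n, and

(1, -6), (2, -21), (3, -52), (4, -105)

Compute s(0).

-1

Write s(n) = an³ + bn² + cn + d; the 4 given values yield a linear system in the 4 coefficients.
Solving, s(n) = -n³ - 2n² - 2n - 1.
Then s(0) = -1.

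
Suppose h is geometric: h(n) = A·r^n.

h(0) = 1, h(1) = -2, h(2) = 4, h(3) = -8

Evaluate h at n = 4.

Consecutive ratio: -2/1 = -2, and 4/(-2) = -2, so r = -2.
Then A·(-2)^0 = 1 gives A = 1, and h(n) = 1·(-2)^n.
h(4) = 1·(-2)^4 = 16.

16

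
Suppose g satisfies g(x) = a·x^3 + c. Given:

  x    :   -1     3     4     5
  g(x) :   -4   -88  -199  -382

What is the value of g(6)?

From g(-1) = -4 and g(3) = -88: -1a + c = -4 and 27a + c = -88.
Subtracting: 28a = -84, so a = -3; then c = -4 − (-3)·(-1) = -7.
So g(x) = -3x³ − 7, and g(6) = -655.

-655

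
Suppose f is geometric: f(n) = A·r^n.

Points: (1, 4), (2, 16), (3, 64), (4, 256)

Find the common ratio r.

Consecutive ratio: 16/4 = 4, and 64/16 = 4, so r = 4.
Then A·4^1 = 4 gives A = 1, and f(n) = 1·4^n.

4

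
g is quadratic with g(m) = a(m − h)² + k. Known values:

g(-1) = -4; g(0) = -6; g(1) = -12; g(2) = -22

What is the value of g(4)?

-54

First differences -2, -6, -10; second difference -4 = 2a, so a = -2.
Expanding, the m-coefficient is −2ah = 4h; matching it to the data gives h = -1, and then k = -4.
So g(m) = -2(m + 1)² − 4.
g(4) = -2·5² − 4 = -54.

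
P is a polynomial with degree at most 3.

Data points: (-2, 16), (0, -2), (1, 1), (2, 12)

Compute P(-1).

3

Write P(t) = at³ + bt² + ct + d; the 4 given values yield a linear system in the 4 coefficients.
Solving, the leading coefficient vanishes, and P(t) = 4t² - t - 2.
Then P(-1) = 3.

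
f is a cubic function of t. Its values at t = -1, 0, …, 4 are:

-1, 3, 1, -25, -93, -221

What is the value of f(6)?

-729

Write f(t) = at³ + bt² + ct + d; the 6 given values yield a linear system in the 4 coefficients.
Solving, f(t) = -3t³ - 3t² + 4t + 3.
Then f(6) = -729.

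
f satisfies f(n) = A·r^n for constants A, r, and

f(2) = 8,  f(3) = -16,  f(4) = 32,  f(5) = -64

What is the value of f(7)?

-256

Consecutive ratio: -16/8 = -2, and 32/(-16) = -2, so r = -2.
Then A·(-2)^2 = 8 gives A = 2, and f(n) = 2·(-2)^n.
f(7) = 2·(-2)^7 = -256.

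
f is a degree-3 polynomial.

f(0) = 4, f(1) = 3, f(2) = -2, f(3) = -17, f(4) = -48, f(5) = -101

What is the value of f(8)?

First differences: -1, -5, -15, -31, -53. Second differences: -4, -10, -16, -22. Third differences: -6, -6, -6.
Level-3 differences are constant, so f has degree 3.
Fitting a degree-3 polynomial gives f(m) = -m³ + m² - m + 4.
Then f(8) = -452.

-452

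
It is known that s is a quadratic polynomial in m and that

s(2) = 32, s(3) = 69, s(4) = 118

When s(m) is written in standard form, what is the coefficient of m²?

Write s(m) = am² + bm + c; the 3 given values yield a linear system in the 3 coefficients.
Solving, s(m) = 6m² + 7m - 6.
The coefficient of m² is 6.

6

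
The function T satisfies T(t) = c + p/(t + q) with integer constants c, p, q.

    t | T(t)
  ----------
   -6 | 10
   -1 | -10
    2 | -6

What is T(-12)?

(T(t) − c)(t + q) = p for each data point; the three points give a linear system in c and q, then p follows.
Solving: c = -2, q = 4, p = -24, so T(t) = -2 − 24/(t + 4).
Then T(-12) = -2 − 24/(-8) = 1.

1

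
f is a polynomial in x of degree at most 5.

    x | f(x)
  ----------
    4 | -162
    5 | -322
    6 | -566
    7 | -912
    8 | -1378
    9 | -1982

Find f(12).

-4802

First differences: -160, -244, -346, -466, -604. Second differences: -84, -102, -120, -138. Third differences: -18, -18, -18.
Level-3 differences are constant, so f has degree 3.
Fitting a degree-3 polynomial gives f(x) = -3x³ + 3x² - 4x - 2.
Then f(12) = -4802.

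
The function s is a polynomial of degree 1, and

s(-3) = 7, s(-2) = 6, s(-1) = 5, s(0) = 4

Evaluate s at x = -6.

10

Write s(x) = ax + b; the 4 given values yield a linear system in the 2 coefficients.
Solving, s(x) = -x + 4.
Then s(-6) = 10.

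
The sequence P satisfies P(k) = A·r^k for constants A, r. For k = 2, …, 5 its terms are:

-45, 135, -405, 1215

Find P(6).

Consecutive ratio: 135/(-45) = -3, and -405/135 = -3, so r = -3.
Then A·(-3)^2 = -45 gives A = -5, and P(k) = -5·(-3)^k.
P(6) = -5·(-3)^6 = -3645.

-3645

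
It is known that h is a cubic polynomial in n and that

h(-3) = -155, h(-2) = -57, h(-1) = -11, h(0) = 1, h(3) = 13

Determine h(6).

367

Write h(n) = an³ + bn² + cn + d; the 5 given values yield a linear system in the 4 coefficients.
Solving, h(n) = 3n³ - 8n² + n + 1.
Then h(6) = 367.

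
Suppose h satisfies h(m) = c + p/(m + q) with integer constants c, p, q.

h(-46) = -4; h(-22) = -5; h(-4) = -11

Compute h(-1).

-19

(h(m) − c)(m + q) = p for each data point; the three points give a linear system in c and q, then p follows.
Solving: c = -3, q = -2, p = 48, so h(m) = -3 + 48/(m − 2).
Then h(-1) = -3 + 48/(-3) = -19.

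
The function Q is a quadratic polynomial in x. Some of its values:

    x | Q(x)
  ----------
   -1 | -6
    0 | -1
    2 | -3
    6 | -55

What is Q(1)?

0

Write Q(x) = ax² + bx + c; the 4 given values yield a linear system in the 3 coefficients.
Solving, Q(x) = -2x² + 3x - 1.
Then Q(1) = 0.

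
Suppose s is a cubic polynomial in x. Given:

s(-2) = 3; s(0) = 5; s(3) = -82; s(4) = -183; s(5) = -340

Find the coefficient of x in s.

Write s(x) = ax³ + bx² + cx + d; the 5 given values yield a linear system in the 4 coefficients.
Solving, s(x) = -2x³ - 4x² + x + 5.
The coefficient of x is 1.

1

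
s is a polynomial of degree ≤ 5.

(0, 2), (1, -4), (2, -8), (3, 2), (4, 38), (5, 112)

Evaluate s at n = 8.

First differences: -6, -4, 10, 36, 74. Second differences: 2, 14, 26, 38. Third differences: 12, 12, 12.
Level-3 differences are constant, so s has degree 3.
Fitting a degree-3 polynomial gives s(n) = 2n³ - 5n² - 3n + 2.
Then s(8) = 682.

682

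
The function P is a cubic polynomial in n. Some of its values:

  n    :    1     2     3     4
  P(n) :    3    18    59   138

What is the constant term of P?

2

Write P(n) = an³ + bn² + cn + d; the 4 given values yield a linear system in the 4 coefficients.
Solving, P(n) = 2n³ + n² - 2n + 2.
The constant term is P(0) = 2.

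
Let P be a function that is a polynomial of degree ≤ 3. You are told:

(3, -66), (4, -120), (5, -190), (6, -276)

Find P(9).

First differences: -54, -70, -86. Second differences: -16, -16.
Level-2 differences are constant, so P has degree 2.
Fitting a degree-2 polynomial gives P(m) = -8m² + 2m.
Then P(9) = -630.

-630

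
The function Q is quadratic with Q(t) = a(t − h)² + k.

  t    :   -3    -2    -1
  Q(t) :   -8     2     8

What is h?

First differences 10, 6; second difference -4 = 2a, so a = -2.
Expanding, the t-coefficient is −2ah = 4h; matching it to the data gives h = 0, and then k = 10.
So Q(t) = -2(t + 0)² + 10.
Hence h = 0.

0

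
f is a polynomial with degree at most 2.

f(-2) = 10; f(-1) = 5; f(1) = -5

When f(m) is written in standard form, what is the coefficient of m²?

0

Write f(m) = am² + bm + c; the 3 given values yield a linear system in the 3 coefficients.
Solving, the leading coefficient vanishes, and f(m) = -5m.
The coefficient of m² is 0.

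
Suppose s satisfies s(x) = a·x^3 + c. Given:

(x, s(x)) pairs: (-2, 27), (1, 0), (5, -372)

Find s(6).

From s(-2) = 27 and s(1) = 0: -8a + c = 27 and 1a + c = 0.
Subtracting: 9a = -27, so a = -3; then c = 27 − (-3)·(-8) = 3.
So s(x) = -3x³ + 3, and s(6) = -645.

-645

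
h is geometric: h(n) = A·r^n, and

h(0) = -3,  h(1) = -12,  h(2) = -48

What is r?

Consecutive ratio: -12/(-3) = 4, and -48/(-12) = 4, so r = 4.
Then A·4^0 = -3 gives A = -3, and h(n) = -3·4^n.

4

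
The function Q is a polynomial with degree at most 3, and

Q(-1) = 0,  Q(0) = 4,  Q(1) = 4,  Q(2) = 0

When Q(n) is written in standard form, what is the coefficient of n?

2

First differences: 4, 0, -4. Second differences: -4, -4.
Level-2 differences are constant, so Q has degree 2.
Fitting a degree-2 polynomial gives Q(n) = -2n² + 2n + 4.
The coefficient of n is 2.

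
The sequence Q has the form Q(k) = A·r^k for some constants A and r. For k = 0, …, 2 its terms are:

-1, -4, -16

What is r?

Consecutive ratio: -4/(-1) = 4, and -16/(-4) = 4, so r = 4.
Then A·4^0 = -1 gives A = -1, and Q(k) = -1·4^k.

4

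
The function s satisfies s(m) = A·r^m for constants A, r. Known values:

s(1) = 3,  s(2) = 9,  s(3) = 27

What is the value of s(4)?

81

Consecutive ratio: 9/3 = 3, and 27/9 = 3, so r = 3.
Then A·3^1 = 3 gives A = 1, and s(m) = 1·3^m.
s(4) = 1·3^4 = 81.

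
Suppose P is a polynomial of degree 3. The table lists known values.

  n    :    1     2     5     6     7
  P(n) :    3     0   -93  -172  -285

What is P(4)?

-42

Write P(n) = an³ + bn² + cn + d; the 5 given values yield a linear system in the 4 coefficients.
Solving, P(n) = -n³ + n² + n + 2.
Then P(4) = -42.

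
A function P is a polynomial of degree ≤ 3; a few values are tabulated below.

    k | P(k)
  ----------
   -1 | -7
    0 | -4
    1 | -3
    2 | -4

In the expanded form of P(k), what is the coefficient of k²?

-1

First differences: 3, 1, -1. Second differences: -2, -2.
Level-2 differences are constant, so P has degree 2.
Fitting a degree-2 polynomial gives P(k) = -k² + 2k - 4.
The coefficient of k² is -1.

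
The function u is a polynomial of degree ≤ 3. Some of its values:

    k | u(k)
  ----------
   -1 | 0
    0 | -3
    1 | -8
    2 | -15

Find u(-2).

First differences: -3, -5, -7. Second differences: -2, -2.
Level-2 differences are constant, so u has degree 2.
Fitting a degree-2 polynomial gives u(k) = -k² - 4k - 3.
Then u(-2) = 1.

1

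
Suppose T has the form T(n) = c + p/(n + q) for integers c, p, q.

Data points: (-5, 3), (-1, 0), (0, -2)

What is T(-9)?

(T(n) − c)(n + q) = p for each data point; the three points give a linear system in c and q, then p follows.
Solving: c = 6, q = -3, p = 24, so T(n) = 6 + 24/(n − 3).
Then T(-9) = 6 + 24/(-12) = 4.

4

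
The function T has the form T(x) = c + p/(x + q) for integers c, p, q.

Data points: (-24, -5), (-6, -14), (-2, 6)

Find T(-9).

-8

(T(x) − c)(x + q) = p for each data point; the three points give a linear system in c and q, then p follows.
Solving: c = -4, q = 4, p = 20, so T(x) = -4 + 20/(x + 4).
Then T(-9) = -4 + 20/(-5) = -8.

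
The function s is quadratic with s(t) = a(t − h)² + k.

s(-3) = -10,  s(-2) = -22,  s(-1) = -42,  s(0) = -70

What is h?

-4

First differences -12, -20, -28; second difference -8 = 2a, so a = -4.
Expanding, the t-coefficient is −2ah = 8h; matching it to the data gives h = -4, and then k = -6.
So s(t) = -4(t + 4)² − 6.
Hence h = -4.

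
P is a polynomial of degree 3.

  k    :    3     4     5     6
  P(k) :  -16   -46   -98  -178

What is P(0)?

Write P(k) = ak³ + bk² + ck + d; the 4 given values yield a linear system in the 4 coefficients.
Solving, P(k) = -k³ + k² + 2.
Then P(0) = 2.

2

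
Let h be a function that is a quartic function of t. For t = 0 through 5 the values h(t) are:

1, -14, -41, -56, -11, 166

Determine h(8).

Write h(t) = at^4 + bt³ + ct² + dt + e; the 6 given values yield a linear system in the 5 coefficients.
Solving, h(t) = t^4 - 2t³ - 7t² - 7t + 1.
Then h(8) = 2569.

2569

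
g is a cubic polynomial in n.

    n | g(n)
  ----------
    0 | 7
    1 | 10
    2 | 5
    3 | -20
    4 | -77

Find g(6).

-335

First differences: 3, -5, -25, -57. Second differences: -8, -20, -32. Third differences: -12, -12.
Level-3 differences are constant, so g has degree 3.
Fitting a degree-3 polynomial gives g(n) = -2n³ + 2n² + 3n + 7.
Then g(6) = -335.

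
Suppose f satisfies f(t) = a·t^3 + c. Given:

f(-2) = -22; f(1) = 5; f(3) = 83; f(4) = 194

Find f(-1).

-1

From f(-2) = -22 and f(1) = 5: -8a + c = -22 and 1a + c = 5.
Subtracting: 9a = 27, so a = 3; then c = -22 − 3·(-8) = 2.
So f(t) = 3t³ + 2, and f(-1) = -1.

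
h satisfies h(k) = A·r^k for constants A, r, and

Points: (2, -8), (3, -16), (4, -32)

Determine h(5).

-64

Consecutive ratio: -16/(-8) = 2, and -32/(-16) = 2, so r = 2.
Then A·2^2 = -8 gives A = -2, and h(k) = -2·2^k.
h(5) = -2·2^5 = -64.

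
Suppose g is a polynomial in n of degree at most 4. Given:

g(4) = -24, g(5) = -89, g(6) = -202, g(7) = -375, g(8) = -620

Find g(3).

Write g(n) = an^4 + bn³ + cn² + dn + e; the 5 given values yield a linear system in the 5 coefficients.
Solving, the leading coefficient vanishes, and g(n) = -2n³ + 6n² + 3n - 4.
Then g(3) = 5.

5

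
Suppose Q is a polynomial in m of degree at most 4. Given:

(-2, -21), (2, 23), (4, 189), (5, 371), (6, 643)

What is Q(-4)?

-187

Write Q(m) = am^4 + bm³ + cm² + dm + e; the 5 given values yield a linear system in the 5 coefficients.
Solving, the leading coefficient vanishes, and Q(m) = 3m³ - m + 1.
Then Q(-4) = -187.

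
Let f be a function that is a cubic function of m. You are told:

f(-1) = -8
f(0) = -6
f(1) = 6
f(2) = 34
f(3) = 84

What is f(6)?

426

First differences: 2, 12, 28, 50. Second differences: 10, 16, 22. Third differences: 6, 6.
Level-3 differences are constant, so f has degree 3.
Fitting a degree-3 polynomial gives f(m) = m³ + 5m² + 6m - 6.
Then f(6) = 426.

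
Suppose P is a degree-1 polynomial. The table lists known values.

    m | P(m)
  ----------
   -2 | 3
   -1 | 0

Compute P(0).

Write P(m) = am + b; the 2 given values yield a linear system in the 2 coefficients.
Solving, P(m) = -3m - 3.
Then P(0) = -3.

-3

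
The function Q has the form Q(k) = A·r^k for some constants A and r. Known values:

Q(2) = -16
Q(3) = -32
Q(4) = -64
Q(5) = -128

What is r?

2

Consecutive ratio: -32/(-16) = 2, and -64/(-32) = 2, so r = 2.
Then A·2^2 = -16 gives A = -4, and Q(k) = -4·2^k.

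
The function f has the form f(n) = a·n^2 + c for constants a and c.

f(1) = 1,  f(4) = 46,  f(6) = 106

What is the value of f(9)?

241

From f(1) = 1 and f(4) = 46: 1a + c = 1 and 16a + c = 46.
Subtracting: 15a = 45, so a = 3; then c = 1 − 3·1 = -2.
So f(n) = 3n² − 2, and f(9) = 241.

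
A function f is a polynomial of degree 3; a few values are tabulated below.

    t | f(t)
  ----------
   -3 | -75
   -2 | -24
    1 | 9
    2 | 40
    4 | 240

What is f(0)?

Write f(t) = at³ + bt² + ct + d; the 5 given values yield a linear system in the 4 coefficients.
Solving, f(t) = 3t³ + 2t² + 4t.
The constant term is f(0) = 0.

0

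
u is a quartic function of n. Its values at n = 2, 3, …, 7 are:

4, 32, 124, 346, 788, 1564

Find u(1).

-2

First differences: 28, 92, 222, 442, 776. Second differences: 64, 130, 220, 334. Third differences: 66, 90, 114. Fourth differences: 24, 24.
Level-4 differences are constant, so u has degree 4.
Fitting a degree-4 polynomial gives u(n) = n^4 - 3n³ + 4n² - 4.
Then u(1) = -2.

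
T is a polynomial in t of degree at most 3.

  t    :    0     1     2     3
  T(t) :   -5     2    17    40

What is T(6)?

157

First differences: 7, 15, 23. Second differences: 8, 8.
Level-2 differences are constant, so T has degree 2.
Fitting a degree-2 polynomial gives T(t) = 4t² + 3t - 5.
Then T(6) = 157.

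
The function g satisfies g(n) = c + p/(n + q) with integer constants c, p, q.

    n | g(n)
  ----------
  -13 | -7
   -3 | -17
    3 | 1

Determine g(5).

-1

(g(n) − c)(n + q) = p for each data point; the three points give a linear system in c and q, then p follows.
Solving: c = -5, q = 1, p = 24, so g(n) = -5 + 24/(n + 1).
Then g(5) = -5 + 24/6 = -1.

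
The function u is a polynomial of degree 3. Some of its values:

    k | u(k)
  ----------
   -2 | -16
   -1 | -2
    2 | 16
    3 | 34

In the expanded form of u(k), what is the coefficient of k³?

Write u(k) = ak³ + bk² + ck + d; the 4 given values yield a linear system in the 4 coefficients.
Solving, u(k) = k³ - k² + 4k + 4.
The coefficient of k³ is 1.

1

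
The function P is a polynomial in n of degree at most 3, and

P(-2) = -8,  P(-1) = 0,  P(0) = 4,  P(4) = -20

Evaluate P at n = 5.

Write P(n) = an³ + bn² + cn + d; the 4 given values yield a linear system in the 4 coefficients.
Solving, the leading coefficient vanishes, and P(n) = -2n² + 2n + 4.
Then P(5) = -36.

-36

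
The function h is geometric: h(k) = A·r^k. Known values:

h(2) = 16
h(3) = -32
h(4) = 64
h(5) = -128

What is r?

Consecutive ratio: -32/16 = -2, and 64/(-32) = -2, so r = -2.
Then A·(-2)^2 = 16 gives A = 4, and h(k) = 4·(-2)^k.

-2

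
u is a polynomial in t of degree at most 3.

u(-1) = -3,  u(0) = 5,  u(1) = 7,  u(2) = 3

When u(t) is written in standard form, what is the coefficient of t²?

Write u(t) = at³ + bt² + ct + d; the 4 given values yield a linear system in the 4 coefficients.
Solving, the leading coefficient vanishes, and u(t) = -3t² + 5t + 5.
The coefficient of t² is -3.

-3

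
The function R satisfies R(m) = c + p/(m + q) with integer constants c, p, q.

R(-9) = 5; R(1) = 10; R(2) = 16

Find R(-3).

(R(m) − c)(m + q) = p for each data point; the three points give a linear system in c and q, then p follows.
Solving: c = 4, q = -3, p = -12, so R(m) = 4 − 12/(m − 3).
Then R(-3) = 4 − 12/(-6) = 6.

6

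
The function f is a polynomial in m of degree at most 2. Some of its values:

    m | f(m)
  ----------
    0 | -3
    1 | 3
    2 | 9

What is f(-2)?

First differences: 6, 6.
Level-1 differences are constant, so f has degree 1.
Fitting a degree-1 polynomial gives f(m) = 6m - 3.
Then f(-2) = -15.

-15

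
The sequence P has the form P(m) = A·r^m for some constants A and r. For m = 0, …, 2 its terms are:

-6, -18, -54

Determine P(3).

-162

Consecutive ratio: -18/(-6) = 3, and -54/(-18) = 3, so r = 3.
Then A·3^0 = -6 gives A = -6, and P(m) = -6·3^m.
P(3) = -6·3^3 = -162.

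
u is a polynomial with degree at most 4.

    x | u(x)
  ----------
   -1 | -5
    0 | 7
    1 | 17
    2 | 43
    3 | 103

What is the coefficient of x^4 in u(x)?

First differences: 12, 10, 26, 60. Second differences: -2, 16, 34. Third differences: 18, 18.
Level-3 differences are constant, so u has degree 3.
Fitting a degree-3 polynomial gives u(x) = 3x³ - x² + 8x + 7.
The coefficient of x^4 is 0.

0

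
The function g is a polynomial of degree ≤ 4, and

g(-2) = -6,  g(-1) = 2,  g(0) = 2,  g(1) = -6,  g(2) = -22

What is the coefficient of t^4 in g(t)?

First differences: 8, 0, -8, -16. Second differences: -8, -8, -8.
Level-2 differences are constant, so g has degree 2.
Fitting a degree-2 polynomial gives g(t) = -4t² - 4t + 2.
The coefficient of t^4 is 0.

0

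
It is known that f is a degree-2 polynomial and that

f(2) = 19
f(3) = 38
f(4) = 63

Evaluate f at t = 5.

94

Write f(t) = at² + bt + c; the 3 given values yield a linear system in the 3 coefficients.
Solving, f(t) = 3t² + 4t - 1.
Then f(5) = 94.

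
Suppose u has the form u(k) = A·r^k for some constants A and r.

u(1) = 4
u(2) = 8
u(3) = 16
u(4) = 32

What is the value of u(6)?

128

Consecutive ratio: 8/4 = 2, and 16/8 = 2, so r = 2.
Then A·2^1 = 4 gives A = 2, and u(k) = 2·2^k.
u(6) = 2·2^6 = 128.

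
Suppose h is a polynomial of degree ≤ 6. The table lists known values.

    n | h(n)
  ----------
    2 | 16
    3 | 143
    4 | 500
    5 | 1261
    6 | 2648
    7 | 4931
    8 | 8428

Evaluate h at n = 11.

Write h(n) = an^6 + bn^5 + cn^4 + dn³ + en² + pn + q; the 7 given values yield a linear system in the 7 coefficients.
Solving, the top 2 coefficients vanish, and h(n) = 2n^4 + n³ - 4n² - 2n - 4.
Then h(11) = 30103.

30103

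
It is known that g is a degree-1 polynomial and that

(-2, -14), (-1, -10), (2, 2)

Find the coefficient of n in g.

4

Write g(n) = an + b; the 3 given values yield a linear system in the 2 coefficients.
Solving, g(n) = 4n - 6.
The coefficient of n is 4.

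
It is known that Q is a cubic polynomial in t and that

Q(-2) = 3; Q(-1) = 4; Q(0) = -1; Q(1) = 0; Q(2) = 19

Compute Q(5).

304

First differences: 1, -5, 1, 19. Second differences: -6, 6, 18. Third differences: 12, 12.
Level-3 differences are constant, so Q has degree 3.
Fitting a degree-3 polynomial gives Q(t) = 2t³ + 3t² - 4t - 1.
Then Q(5) = 304.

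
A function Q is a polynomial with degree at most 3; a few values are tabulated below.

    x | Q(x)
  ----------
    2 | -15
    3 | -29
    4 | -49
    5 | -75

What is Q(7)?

First differences: -14, -20, -26. Second differences: -6, -6.
Level-2 differences are constant, so Q has degree 2.
Fitting a degree-2 polynomial gives Q(x) = -3x² + x - 5.
Then Q(7) = -145.

-145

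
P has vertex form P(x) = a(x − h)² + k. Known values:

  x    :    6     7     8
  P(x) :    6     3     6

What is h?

First differences -3, 3; second difference 6 = 2a, so a = 3.
Expanding, the x-coefficient is −2ah = -6h; matching it to the data gives h = 7, and then k = 3.
So P(x) = 3(x − 7)² + 3.
Hence h = 7.

7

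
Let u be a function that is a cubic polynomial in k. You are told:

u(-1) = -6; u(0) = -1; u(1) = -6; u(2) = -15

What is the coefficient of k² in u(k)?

Write u(k) = ak³ + bk² + ck + d; the 4 given values yield a linear system in the 4 coefficients.
Solving, u(k) = k³ - 5k² - k - 1.
The coefficient of k² is -5.

-5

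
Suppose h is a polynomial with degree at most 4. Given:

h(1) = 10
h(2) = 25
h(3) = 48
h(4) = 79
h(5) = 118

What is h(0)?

Write h(m) = am^4 + bm³ + cm² + dm + e; the 5 given values yield a linear system in the 5 coefficients.
Solving, the top 2 coefficients vanish, and h(m) = 4m² + 3m + 3.
The constant term is h(0) = 3.

3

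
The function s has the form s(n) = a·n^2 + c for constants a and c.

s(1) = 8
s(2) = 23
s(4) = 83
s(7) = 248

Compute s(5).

128

From s(1) = 8 and s(2) = 23: 1a + c = 8 and 4a + c = 23.
Subtracting: 3a = 15, so a = 5; then c = 8 − 5·1 = 3.
So s(n) = 5n² + 3, and s(5) = 128.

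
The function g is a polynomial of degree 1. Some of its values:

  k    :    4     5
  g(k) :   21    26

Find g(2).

Write g(k) = ak + b; the 2 given values yield a linear system in the 2 coefficients.
Solving, g(k) = 5k + 1.
Then g(2) = 11.

11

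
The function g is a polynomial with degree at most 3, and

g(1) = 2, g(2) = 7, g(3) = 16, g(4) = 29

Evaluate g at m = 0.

1

Write g(m) = am³ + bm² + cm + d; the 4 given values yield a linear system in the 4 coefficients.
Solving, the leading coefficient vanishes, and g(m) = 2m² - m + 1.
Then g(0) = 1.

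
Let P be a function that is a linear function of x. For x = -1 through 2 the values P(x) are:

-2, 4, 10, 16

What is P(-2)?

First differences: 6, 6, 6.
Level-1 differences are constant, so P has degree 1.
Fitting a degree-1 polynomial gives P(x) = 6x + 4.
Then P(-2) = -8.

-8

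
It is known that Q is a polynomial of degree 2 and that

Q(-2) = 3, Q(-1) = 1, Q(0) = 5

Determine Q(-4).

25

Write Q(x) = ax² + bx + c; the 3 given values yield a linear system in the 3 coefficients.
Solving, Q(x) = 3x² + 7x + 5.
Then Q(-4) = 25.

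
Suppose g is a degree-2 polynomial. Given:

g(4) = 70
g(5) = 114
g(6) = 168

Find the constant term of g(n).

-6

Write g(n) = an² + bn + c; the 3 given values yield a linear system in the 3 coefficients.
Solving, g(n) = 5n² - n - 6.
The constant term is g(0) = -6.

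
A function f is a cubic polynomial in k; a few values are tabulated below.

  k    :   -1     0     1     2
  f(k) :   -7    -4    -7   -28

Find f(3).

Write f(k) = ak³ + bk² + ck + d; the 4 given values yield a linear system in the 4 coefficients.
Solving, f(k) = -2k³ - 3k² + 2k - 4.
Then f(3) = -79.

-79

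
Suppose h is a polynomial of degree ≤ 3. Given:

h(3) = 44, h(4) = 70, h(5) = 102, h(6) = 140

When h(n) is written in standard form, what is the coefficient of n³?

0

First differences: 26, 32, 38. Second differences: 6, 6.
Level-2 differences are constant, so h has degree 2.
Fitting a degree-2 polynomial gives h(n) = 3n² + 5n + 2.
The coefficient of n³ is 0.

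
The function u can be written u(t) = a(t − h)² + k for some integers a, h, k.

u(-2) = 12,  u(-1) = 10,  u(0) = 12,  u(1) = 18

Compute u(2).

First differences -2, 2, 6; second difference 4 = 2a, so a = 2.
Expanding, the t-coefficient is −2ah = -4h; matching it to the data gives h = -1, and then k = 10.
So u(t) = 2(t + 1)² + 10.
u(2) = 2·3² + 10 = 28.

28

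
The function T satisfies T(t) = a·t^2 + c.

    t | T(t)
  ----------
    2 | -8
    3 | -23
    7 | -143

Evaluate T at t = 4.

From T(2) = -8 and T(3) = -23: 4a + c = -8 and 9a + c = -23.
Subtracting: 5a = -15, so a = -3; then c = -8 − (-3)·4 = 4.
So T(t) = -3t² + 4, and T(4) = -44.

-44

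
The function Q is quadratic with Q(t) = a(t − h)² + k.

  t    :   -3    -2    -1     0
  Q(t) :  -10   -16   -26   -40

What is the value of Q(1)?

First differences -6, -10, -14; second difference -4 = 2a, so a = -2.
Expanding, the t-coefficient is −2ah = 4h; matching it to the data gives h = -4, and then k = -8.
So Q(t) = -2(t + 4)² − 8.
Q(1) = -2·5² − 8 = -58.

-58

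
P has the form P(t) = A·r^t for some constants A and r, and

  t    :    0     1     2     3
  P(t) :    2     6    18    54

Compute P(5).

486

Consecutive ratio: 6/2 = 3, and 18/6 = 3, so r = 3.
Then A·3^0 = 2 gives A = 2, and P(t) = 2·3^t.
P(5) = 2·3^5 = 486.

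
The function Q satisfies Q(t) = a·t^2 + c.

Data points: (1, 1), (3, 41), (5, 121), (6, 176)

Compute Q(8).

316

From Q(1) = 1 and Q(3) = 41: 1a + c = 1 and 9a + c = 41.
Subtracting: 8a = 40, so a = 5; then c = 1 − 5·1 = -4.
So Q(t) = 5t² − 4, and Q(8) = 316.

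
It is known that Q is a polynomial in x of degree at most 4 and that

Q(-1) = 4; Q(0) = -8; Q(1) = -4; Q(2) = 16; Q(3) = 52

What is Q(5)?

172

First differences: -12, 4, 20, 36. Second differences: 16, 16, 16.
Level-2 differences are constant, so Q has degree 2.
Fitting a degree-2 polynomial gives Q(x) = 8x² - 4x - 8.
Then Q(5) = 172.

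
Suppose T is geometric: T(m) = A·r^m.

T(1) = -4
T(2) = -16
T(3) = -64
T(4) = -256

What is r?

Consecutive ratio: -16/(-4) = 4, and -64/(-16) = 4, so r = 4.
Then A·4^1 = -4 gives A = -1, and T(m) = -1·4^m.

4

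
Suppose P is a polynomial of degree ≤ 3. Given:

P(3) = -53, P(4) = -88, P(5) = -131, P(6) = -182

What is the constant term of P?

First differences: -35, -43, -51. Second differences: -8, -8.
Level-2 differences are constant, so P has degree 2.
Fitting a degree-2 polynomial gives P(k) = -4k² - 7k + 4.
The constant term is P(0) = 4.

4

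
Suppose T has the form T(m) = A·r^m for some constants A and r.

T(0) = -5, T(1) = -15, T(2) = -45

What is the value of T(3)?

Consecutive ratio: -15/(-5) = 3, and -45/(-15) = 3, so r = 3.
Then A·3^0 = -5 gives A = -5, and T(m) = -5·3^m.
T(3) = -5·3^3 = -135.

-135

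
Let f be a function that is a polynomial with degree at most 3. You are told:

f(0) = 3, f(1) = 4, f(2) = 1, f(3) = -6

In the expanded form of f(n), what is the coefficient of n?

3

Write f(n) = an³ + bn² + cn + d; the 4 given values yield a linear system in the 4 coefficients.
Solving, the leading coefficient vanishes, and f(n) = -2n² + 3n + 3.
The coefficient of n is 3.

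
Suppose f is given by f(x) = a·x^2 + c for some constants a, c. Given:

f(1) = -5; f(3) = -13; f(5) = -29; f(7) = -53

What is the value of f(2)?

-8

From f(1) = -5 and f(3) = -13: 1a + c = -5 and 9a + c = -13.
Subtracting: 8a = -8, so a = -1; then c = -5 − (-1)·1 = -4.
So f(x) = -1x² − 4, and f(2) = -8.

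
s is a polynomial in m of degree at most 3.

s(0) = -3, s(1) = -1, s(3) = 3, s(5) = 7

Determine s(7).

Write s(m) = am³ + bm² + cm + d; the 4 given values yield a linear system in the 4 coefficients.
Solving, the top 2 coefficients vanish, and s(m) = 2m - 3.
Then s(7) = 11.

11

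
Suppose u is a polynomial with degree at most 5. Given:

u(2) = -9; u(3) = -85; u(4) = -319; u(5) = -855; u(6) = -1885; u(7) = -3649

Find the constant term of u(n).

Write u(n) = an^5 + bn^4 + cn³ + dn² + en + p; the 6 given values yield a linear system in the 6 coefficients.
Solving, the leading coefficient vanishes, and u(n) = -2n^4 + 4n³ - 5n² + 3n + 5.
The constant term is u(0) = 5.

5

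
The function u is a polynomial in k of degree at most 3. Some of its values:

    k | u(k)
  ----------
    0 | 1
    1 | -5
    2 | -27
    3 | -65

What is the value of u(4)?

-119

Write u(k) = ak³ + bk² + ck + d; the 4 given values yield a linear system in the 4 coefficients.
Solving, the leading coefficient vanishes, and u(k) = -8k² + 2k + 1.
Then u(4) = -119.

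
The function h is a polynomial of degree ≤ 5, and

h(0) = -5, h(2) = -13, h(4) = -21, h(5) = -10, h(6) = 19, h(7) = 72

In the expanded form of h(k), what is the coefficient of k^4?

0

Write h(k) = ak^5 + bk^4 + ck³ + dk² + ek + p; the 6 given values yield a linear system in the 6 coefficients.
Solving, the top 2 coefficients vanish, and h(k) = k³ - 6k² + 4k - 5.
The coefficient of k^4 is 0.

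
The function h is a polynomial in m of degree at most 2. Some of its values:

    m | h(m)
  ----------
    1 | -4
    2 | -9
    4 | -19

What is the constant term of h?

Write h(m) = am² + bm + c; the 3 given values yield a linear system in the 3 coefficients.
Solving, the leading coefficient vanishes, and h(m) = -5m + 1.
The constant term is h(0) = 1.

1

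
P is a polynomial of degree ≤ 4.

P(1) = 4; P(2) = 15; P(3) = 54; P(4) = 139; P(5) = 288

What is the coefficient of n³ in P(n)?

First differences: 11, 39, 85, 149. Second differences: 28, 46, 64. Third differences: 18, 18.
Level-3 differences are constant, so P has degree 3.
Fitting a degree-3 polynomial gives P(n) = 3n³ - 4n² + 2n + 3.
The coefficient of n³ is 3.

3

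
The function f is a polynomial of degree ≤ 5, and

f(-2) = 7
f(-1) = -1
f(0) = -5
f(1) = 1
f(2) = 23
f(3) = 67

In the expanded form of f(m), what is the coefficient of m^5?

First differences: -8, -4, 6, 22, 44. Second differences: 4, 10, 16, 22. Third differences: 6, 6, 6.
Level-3 differences are constant, so f has degree 3.
Fitting a degree-3 polynomial gives f(m) = m³ + 5m² - 5.
The coefficient of m^5 is 0.

0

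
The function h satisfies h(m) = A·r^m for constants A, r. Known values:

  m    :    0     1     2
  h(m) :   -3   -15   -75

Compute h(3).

Consecutive ratio: -15/(-3) = 5, and -75/(-15) = 5, so r = 5.
Then A·5^0 = -3 gives A = -3, and h(m) = -3·5^m.
h(3) = -3·5^3 = -375.

-375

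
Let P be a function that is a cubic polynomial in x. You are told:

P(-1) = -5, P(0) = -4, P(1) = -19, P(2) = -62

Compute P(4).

Write P(x) = ax³ + bx² + cx + d; the 4 given values yield a linear system in the 4 coefficients.
Solving, P(x) = -2x³ - 8x² - 5x - 4.
Then P(4) = -280.

-280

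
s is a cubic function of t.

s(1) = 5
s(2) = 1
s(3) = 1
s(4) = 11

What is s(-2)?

Write s(t) = at³ + bt² + ct + d; the 4 given values yield a linear system in the 4 coefficients.
Solving, s(t) = t³ - 4t² + t + 7.
Then s(-2) = -19.

-19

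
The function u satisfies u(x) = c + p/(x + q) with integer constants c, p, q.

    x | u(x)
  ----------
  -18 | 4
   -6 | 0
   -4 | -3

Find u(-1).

-30

(u(x) − c)(x + q) = p for each data point; the three points give a linear system in c and q, then p follows.
Solving: c = 6, q = 0, p = 36, so u(x) = 6 + 36/(x + 0).
Then u(-1) = 6 + 36/(-1) = -30.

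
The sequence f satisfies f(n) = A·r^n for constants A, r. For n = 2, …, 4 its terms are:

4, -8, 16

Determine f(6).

64

Consecutive ratio: -8/4 = -2, and 16/(-8) = -2, so r = -2.
Then A·(-2)^2 = 4 gives A = 1, and f(n) = 1·(-2)^n.
f(6) = 1·(-2)^6 = 64.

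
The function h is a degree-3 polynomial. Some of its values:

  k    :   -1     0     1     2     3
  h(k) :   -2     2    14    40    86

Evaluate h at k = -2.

First differences: 4, 12, 26, 46. Second differences: 8, 14, 20. Third differences: 6, 6.
Level-3 differences are constant, so h has degree 3.
Fitting a degree-3 polynomial gives h(k) = k³ + 4k² + 7k + 2.
Then h(-2) = -4.

-4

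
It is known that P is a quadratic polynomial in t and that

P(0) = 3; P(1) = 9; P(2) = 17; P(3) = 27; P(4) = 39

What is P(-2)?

-3

First differences: 6, 8, 10, 12. Second differences: 2, 2, 2.
Level-2 differences are constant, so P has degree 2.
Fitting a degree-2 polynomial gives P(t) = t² + 5t + 3.
Then P(-2) = -3.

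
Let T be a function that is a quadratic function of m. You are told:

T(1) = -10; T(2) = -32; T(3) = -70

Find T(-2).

-40

Write T(m) = am² + bm + c; the 3 given values yield a linear system in the 3 coefficients.
Solving, T(m) = -8m² + 2m - 4.
Then T(-2) = -40.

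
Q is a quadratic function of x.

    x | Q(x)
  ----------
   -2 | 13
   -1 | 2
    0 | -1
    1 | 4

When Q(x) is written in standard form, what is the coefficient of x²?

4

First differences: -11, -3, 5. Second differences: 8, 8.
Level-2 differences are constant, so Q has degree 2.
Fitting a degree-2 polynomial gives Q(x) = 4x² + x - 1.
The coefficient of x² is 4.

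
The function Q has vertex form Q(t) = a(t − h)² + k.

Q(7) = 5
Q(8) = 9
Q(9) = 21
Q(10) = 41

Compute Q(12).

First differences 4, 12, 20; second difference 8 = 2a, so a = 4.
Expanding, the t-coefficient is −2ah = -8h; matching it to the data gives h = 7, and then k = 5.
So Q(t) = 4(t − 7)² + 5.
Q(12) = 4·5² + 5 = 105.

105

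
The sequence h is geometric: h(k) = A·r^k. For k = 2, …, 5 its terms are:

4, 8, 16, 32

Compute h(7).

Consecutive ratio: 8/4 = 2, and 16/8 = 2, so r = 2.
Then A·2^2 = 4 gives A = 1, and h(k) = 1·2^k.
h(7) = 1·2^7 = 128.

128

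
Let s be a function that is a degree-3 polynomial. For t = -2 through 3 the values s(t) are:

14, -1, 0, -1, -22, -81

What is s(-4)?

164

First differences: -15, 1, -1, -21, -59. Second differences: 16, -2, -20, -38. Third differences: -18, -18, -18.
Level-3 differences are constant, so s has degree 3.
Fitting a degree-3 polynomial gives s(t) = -3t³ - t² + 3t.
Then s(-4) = 164.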